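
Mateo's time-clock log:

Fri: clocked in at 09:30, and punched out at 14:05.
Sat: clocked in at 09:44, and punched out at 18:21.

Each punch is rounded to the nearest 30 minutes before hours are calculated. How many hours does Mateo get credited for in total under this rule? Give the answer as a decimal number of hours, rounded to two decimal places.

13.50 hours

Fri: in 09:30→09:30, out 14:05→14:00; 4 h 30 min
Sat: in 09:44→09:30, out 18:21→18:30; 9 h 0 min
Total credited: 13 h 30 min.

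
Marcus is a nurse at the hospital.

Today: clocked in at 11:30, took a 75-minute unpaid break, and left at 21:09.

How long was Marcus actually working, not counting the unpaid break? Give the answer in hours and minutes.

8 h 24 min

Today: 11:30–21:09 = 9 h 39 min; less 75 min break → 8 h 24 min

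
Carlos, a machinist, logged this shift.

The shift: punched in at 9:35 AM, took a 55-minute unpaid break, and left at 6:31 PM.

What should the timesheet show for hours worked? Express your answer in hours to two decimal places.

The shift: 9:35 AM–6:31 PM = 8 h 56 min; less 55 min break → 8 h 1 min

8.02 hours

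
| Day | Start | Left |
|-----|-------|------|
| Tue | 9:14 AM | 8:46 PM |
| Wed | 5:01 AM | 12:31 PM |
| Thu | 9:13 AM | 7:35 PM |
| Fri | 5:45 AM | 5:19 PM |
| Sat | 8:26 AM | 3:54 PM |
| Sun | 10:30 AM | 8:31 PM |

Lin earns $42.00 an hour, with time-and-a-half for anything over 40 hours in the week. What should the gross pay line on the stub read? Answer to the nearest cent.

Tue: 9:14 AM–8:46 PM = 11 h 32 min
Wed: 5:01 AM–12:31 PM = 7 h 30 min
Thu: 9:13 AM–7:35 PM = 10 h 22 min
Fri: 5:45 AM–5:19 PM = 11 h 34 min
Sat: 8:26 AM–3:54 PM = 7 h 28 min
Sun: 10:30 AM–8:31 PM = 10 h 1 min
Total worked: 58 h 27 min = 3507 min.
Regular 40 h 0 min = 2400 min at $42.00/h; overtime 18 h 27 min = 1107 min at $63.00/h.
Pay = (2400 × $42.00 + 1107 × $63.00) ÷ 60 = $2842.35.

$2842.35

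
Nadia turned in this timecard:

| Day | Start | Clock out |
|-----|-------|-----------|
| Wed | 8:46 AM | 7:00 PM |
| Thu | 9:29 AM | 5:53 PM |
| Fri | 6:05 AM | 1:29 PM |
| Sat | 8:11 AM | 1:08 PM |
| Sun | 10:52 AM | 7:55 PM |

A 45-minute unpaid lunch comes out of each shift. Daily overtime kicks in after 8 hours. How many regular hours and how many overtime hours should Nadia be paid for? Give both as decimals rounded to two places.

Regular 34.50 hours, overtime 1.78 hours

Wed: 8:46 AM–7:00 PM = 10 h 14 min; less 45 min break → 9 h 29 min
Thu: 9:29 AM–5:53 PM = 8 h 24 min; less 45 min break → 7 h 39 min
Fri: 6:05 AM–1:29 PM = 7 h 24 min; less 45 min break → 6 h 39 min
Sat: 8:11 AM–1:08 PM = 4 h 57 min; less 45 min break → 4 h 12 min
Sun: 10:52 AM–7:55 PM = 9 h 3 min; less 45 min break → 8 h 18 min
Wed reg 8 h 0 min / OT 1 h 29 min; Thu reg 7 h 39 min / OT 0 h 0 min; Fri reg 6 h 39 min / OT 0 h 0 min; Sat reg 4 h 12 min / OT 0 h 0 min; Sun reg 8 h 0 min / OT 0 h 18 min.
Totals: regular 34 h 30 min, overtime 1 h 47 min.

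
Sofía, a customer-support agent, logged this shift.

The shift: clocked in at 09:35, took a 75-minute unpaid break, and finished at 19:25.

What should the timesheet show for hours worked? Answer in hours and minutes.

8 h 35 min

The shift: 09:35–19:25 = 9 h 50 min; less 75 min break → 8 h 35 min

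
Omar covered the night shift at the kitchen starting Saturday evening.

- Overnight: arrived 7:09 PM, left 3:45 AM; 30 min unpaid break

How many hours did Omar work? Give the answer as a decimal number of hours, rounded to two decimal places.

8.10 hours

Overnight: 7:09 PM → midnight = 4 h 51 min; midnight → 3:45 AM = 3 h 45 min; span 8 h 36 min; less 30 min break → 8 h 6 min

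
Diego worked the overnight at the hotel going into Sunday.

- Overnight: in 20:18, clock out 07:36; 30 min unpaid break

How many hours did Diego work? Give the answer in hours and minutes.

Overnight: 20:18 → midnight = 3 h 42 min; midnight → 07:36 = 7 h 36 min; span 11 h 18 min; less 30 min break → 10 h 48 min

10 h 48 min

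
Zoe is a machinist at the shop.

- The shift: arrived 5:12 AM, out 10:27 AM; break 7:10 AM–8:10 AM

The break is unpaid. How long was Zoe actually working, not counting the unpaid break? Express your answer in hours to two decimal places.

4.25 hours

The shift: 5:12 AM–10:27 AM = 5 h 15 min; less 60 min break → 4 h 15 min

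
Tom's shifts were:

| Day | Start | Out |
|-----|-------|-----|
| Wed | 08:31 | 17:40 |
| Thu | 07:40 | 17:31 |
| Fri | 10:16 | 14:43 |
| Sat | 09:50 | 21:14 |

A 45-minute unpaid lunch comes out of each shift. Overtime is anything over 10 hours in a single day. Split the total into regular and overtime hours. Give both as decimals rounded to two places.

Regular 31.20 hours, overtime 0.65 hours

Wed: 08:31–17:40 = 9 h 9 min; less 45 min break → 8 h 24 min
Thu: 07:40–17:31 = 9 h 51 min; less 45 min break → 9 h 6 min
Fri: 10:16–14:43 = 4 h 27 min; less 45 min break → 3 h 42 min
Sat: 09:50–21:14 = 11 h 24 min; less 45 min break → 10 h 39 min
Wed reg 8 h 24 min / OT 0 h 0 min; Thu reg 9 h 6 min / OT 0 h 0 min; Fri reg 3 h 42 min / OT 0 h 0 min; Sat reg 10 h 0 min / OT 0 h 39 min.
Totals: regular 31 h 12 min, overtime 0 h 39 min.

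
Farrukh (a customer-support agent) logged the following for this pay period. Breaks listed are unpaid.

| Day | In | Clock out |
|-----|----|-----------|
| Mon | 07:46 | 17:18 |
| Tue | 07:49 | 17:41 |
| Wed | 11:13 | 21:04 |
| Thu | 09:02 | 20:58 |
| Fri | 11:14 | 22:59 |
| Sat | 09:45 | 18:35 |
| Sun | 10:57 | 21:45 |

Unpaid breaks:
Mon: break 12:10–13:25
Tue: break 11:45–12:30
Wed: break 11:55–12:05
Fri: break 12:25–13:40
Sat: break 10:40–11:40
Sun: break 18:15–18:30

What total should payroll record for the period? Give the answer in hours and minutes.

67 h 54 min

Mon: 07:46–17:18 = 9 h 32 min; less 75 min break → 8 h 17 min
Tue: 07:49–17:41 = 9 h 52 min; less 45 min break → 9 h 7 min
Wed: 11:13–21:04 = 9 h 51 min; less 10 min break → 9 h 41 min
Thu: 09:02–20:58 = 11 h 56 min
Fri: 11:14–22:59 = 11 h 45 min; less 75 min break → 10 h 30 min
Sat: 09:45–18:35 = 8 h 50 min; less 60 min break → 7 h 50 min
Sun: 10:57–21:45 = 10 h 48 min; less 15 min break → 10 h 33 min
Total: 8 h 17 min + 9 h 7 min + 9 h 41 min + 11 h 56 min + 10 h 30 min + 7 h 50 min + 10 h 33 min = 67 h 54 min.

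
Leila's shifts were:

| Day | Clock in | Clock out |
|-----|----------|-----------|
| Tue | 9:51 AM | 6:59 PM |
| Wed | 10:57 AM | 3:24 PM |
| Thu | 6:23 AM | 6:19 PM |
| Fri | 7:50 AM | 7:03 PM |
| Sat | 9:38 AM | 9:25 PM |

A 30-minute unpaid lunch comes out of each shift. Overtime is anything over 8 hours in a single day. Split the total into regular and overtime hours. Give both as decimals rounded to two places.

Tue: 9:51 AM–6:59 PM = 9 h 8 min; less 30 min break → 8 h 38 min
Wed: 10:57 AM–3:24 PM = 4 h 27 min; less 30 min break → 3 h 57 min
Thu: 6:23 AM–6:19 PM = 11 h 56 min; less 30 min break → 11 h 26 min
Fri: 7:50 AM–7:03 PM = 11 h 13 min; less 30 min break → 10 h 43 min
Sat: 9:38 AM–9:25 PM = 11 h 47 min; less 30 min break → 11 h 17 min
Tue reg 8 h 0 min / OT 0 h 38 min; Wed reg 3 h 57 min / OT 0 h 0 min; Thu reg 8 h 0 min / OT 3 h 26 min; Fri reg 8 h 0 min / OT 2 h 43 min; Sat reg 8 h 0 min / OT 3 h 17 min.
Totals: regular 35 h 57 min, overtime 10 h 4 min.

Regular 35.95 hours, overtime 10.07 hours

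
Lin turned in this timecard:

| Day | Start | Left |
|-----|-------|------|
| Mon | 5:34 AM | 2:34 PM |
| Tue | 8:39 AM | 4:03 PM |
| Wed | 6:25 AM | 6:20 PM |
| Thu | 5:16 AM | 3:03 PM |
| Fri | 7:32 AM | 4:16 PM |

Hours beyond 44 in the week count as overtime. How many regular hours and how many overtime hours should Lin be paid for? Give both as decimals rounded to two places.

Mon: 5:34 AM–2:34 PM = 9 h 0 min
Tue: 8:39 AM–4:03 PM = 7 h 24 min
Wed: 6:25 AM–6:20 PM = 11 h 55 min
Thu: 5:16 AM–3:03 PM = 9 h 47 min
Fri: 7:32 AM–4:16 PM = 8 h 44 min
Total worked: 46 h 50 min = 46.83 h.
Threshold 44 h → overtime 2 h 50 min, regular 44 h 0 min.

Regular 44.00 hours, overtime 2.83 hours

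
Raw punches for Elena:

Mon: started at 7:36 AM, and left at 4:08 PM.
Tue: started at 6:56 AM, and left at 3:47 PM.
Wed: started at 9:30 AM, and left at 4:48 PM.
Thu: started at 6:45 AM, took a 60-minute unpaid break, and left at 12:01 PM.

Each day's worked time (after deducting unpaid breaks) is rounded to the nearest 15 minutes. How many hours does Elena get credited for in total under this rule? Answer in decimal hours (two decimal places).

Mon: 7:36 AM–4:08 PM = 8 h 32 min → rounds to 8 h 30 min
Tue: 6:56 AM–3:47 PM = 8 h 51 min → rounds to 8 h 45 min
Wed: 9:30 AM–4:48 PM = 7 h 18 min → rounds to 7 h 15 min
Thu: 6:45 AM–12:01 PM = 5 h 16 min − 60 min = 4 h 16 min → rounds to 4 h 15 min
Total credited: 28 h 45 min.

28.75 hours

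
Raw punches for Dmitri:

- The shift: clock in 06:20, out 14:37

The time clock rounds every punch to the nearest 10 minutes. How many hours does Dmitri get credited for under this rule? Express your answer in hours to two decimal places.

The shift: in 06:20→06:20, out 14:37→14:40; 8 h 20 min

8.33 hours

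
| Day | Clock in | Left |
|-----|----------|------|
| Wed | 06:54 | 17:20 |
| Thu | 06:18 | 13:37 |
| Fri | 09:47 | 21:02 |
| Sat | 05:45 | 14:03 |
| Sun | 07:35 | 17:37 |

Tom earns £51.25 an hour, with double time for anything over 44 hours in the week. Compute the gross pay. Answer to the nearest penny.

£2596.67

Wed: 06:54–17:20 = 10 h 26 min
Thu: 06:18–13:37 = 7 h 19 min
Fri: 09:47–21:02 = 11 h 15 min
Sat: 05:45–14:03 = 8 h 18 min
Sun: 07:35–17:37 = 10 h 2 min
Total worked: 47 h 20 min = 2840 min.
Regular 44 h 0 min = 2640 min at £51.25/h; overtime 3 h 20 min = 200 min at £102.50/h.
Pay = (2640 × £51.25 + 200 × £102.50) ÷ 60 = £2596.67.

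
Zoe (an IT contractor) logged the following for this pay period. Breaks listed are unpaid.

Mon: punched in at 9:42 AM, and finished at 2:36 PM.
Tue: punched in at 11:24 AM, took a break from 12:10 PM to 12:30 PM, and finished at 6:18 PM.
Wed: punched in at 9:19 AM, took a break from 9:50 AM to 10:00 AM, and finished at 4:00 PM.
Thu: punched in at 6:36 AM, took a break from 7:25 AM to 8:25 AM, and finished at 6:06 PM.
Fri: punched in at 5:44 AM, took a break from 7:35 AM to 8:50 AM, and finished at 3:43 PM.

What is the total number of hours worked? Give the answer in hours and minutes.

Mon: 9:42 AM–2:36 PM = 4 h 54 min
Tue: 11:24 AM–6:18 PM = 6 h 54 min; less 20 min break → 6 h 34 min
Wed: 9:19 AM–4:00 PM = 6 h 41 min; less 10 min break → 6 h 31 min
Thu: 6:36 AM–6:06 PM = 11 h 30 min; less 60 min break → 10 h 30 min
Fri: 5:44 AM–3:43 PM = 9 h 59 min; less 75 min break → 8 h 44 min
Total: 4 h 54 min + 6 h 34 min + 6 h 31 min + 10 h 30 min + 8 h 44 min = 37 h 13 min.

37 h 13 min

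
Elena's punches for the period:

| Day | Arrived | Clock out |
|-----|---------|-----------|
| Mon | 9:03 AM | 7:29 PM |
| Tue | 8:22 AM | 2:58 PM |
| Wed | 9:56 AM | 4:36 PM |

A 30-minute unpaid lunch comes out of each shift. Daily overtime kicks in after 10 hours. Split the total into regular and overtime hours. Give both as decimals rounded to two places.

Regular 22.20 hours, overtime 0.00 hours

Mon: 9:03 AM–7:29 PM = 10 h 26 min; less 30 min break → 9 h 56 min
Tue: 8:22 AM–2:58 PM = 6 h 36 min; less 30 min break → 6 h 6 min
Wed: 9:56 AM–4:36 PM = 6 h 40 min; less 30 min break → 6 h 10 min
Mon reg 9 h 56 min / OT 0 h 0 min; Tue reg 6 h 6 min / OT 0 h 0 min; Wed reg 6 h 10 min / OT 0 h 0 min.
Totals: regular 22 h 12 min, overtime 0 h 0 min.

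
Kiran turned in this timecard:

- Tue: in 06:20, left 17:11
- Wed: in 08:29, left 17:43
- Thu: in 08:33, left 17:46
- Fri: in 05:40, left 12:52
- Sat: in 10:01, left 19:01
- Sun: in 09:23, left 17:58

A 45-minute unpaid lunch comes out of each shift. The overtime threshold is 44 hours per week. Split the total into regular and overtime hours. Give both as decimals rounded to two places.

Tue: 06:20–17:11 = 10 h 51 min; less 45 min break → 10 h 6 min
Wed: 08:29–17:43 = 9 h 14 min; less 45 min break → 8 h 29 min
Thu: 08:33–17:46 = 9 h 13 min; less 45 min break → 8 h 28 min
Fri: 05:40–12:52 = 7 h 12 min; less 45 min break → 6 h 27 min
Sat: 10:01–19:01 = 9 h 0 min; less 45 min break → 8 h 15 min
Sun: 09:23–17:58 = 8 h 35 min; less 45 min break → 7 h 50 min
Total worked: 49 h 35 min = 49.58 h.
Threshold 44 h → overtime 5 h 35 min, regular 44 h 0 min.

Regular 44.00 hours, overtime 5.58 hours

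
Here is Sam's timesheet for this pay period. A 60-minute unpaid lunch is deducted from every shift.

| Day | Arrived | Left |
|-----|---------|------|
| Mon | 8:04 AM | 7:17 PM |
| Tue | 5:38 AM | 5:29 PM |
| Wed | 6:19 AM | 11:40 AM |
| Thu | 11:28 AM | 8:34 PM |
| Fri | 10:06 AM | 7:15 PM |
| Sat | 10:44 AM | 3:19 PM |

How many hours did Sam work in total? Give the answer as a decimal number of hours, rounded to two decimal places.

45.25 hours

Mon: 8:04 AM–7:17 PM = 11 h 13 min; less 60 min break → 10 h 13 min
Tue: 5:38 AM–5:29 PM = 11 h 51 min; less 60 min break → 10 h 51 min
Wed: 6:19 AM–11:40 AM = 5 h 21 min; less 60 min break → 4 h 21 min
Thu: 11:28 AM–8:34 PM = 9 h 6 min; less 60 min break → 8 h 6 min
Fri: 10:06 AM–7:15 PM = 9 h 9 min; less 60 min break → 8 h 9 min
Sat: 10:44 AM–3:19 PM = 4 h 35 min; less 60 min break → 3 h 35 min
Total: 10 h 13 min + 10 h 51 min + 4 h 21 min + 8 h 6 min + 8 h 9 min + 3 h 35 min = 45 h 15 min.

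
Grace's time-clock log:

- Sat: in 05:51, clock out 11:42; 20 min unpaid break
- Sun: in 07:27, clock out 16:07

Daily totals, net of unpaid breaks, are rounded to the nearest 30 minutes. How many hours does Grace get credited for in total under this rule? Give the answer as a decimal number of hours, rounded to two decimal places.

Sat: 05:51–11:42 = 5 h 51 min − 20 min = 5 h 31 min → rounds to 5 h 30 min
Sun: 07:27–16:07 = 8 h 40 min → rounds to 8 h 30 min
Total credited: 14 h 0 min.

14.00 hours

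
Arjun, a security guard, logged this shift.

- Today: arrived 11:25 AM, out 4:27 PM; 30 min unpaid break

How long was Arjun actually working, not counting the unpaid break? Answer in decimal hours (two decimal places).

4.53 hours

Today: 11:25 AM–4:27 PM = 5 h 2 min; less 30 min break → 4 h 32 min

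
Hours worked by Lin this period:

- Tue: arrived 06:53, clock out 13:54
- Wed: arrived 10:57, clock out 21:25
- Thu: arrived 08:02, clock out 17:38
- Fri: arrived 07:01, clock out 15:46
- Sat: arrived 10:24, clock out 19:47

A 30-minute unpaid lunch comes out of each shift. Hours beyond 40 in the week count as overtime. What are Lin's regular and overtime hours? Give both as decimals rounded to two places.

Tue: 06:53–13:54 = 7 h 1 min; less 30 min break → 6 h 31 min
Wed: 10:57–21:25 = 10 h 28 min; less 30 min break → 9 h 58 min
Thu: 08:02–17:38 = 9 h 36 min; less 30 min break → 9 h 6 min
Fri: 07:01–15:46 = 8 h 45 min; less 30 min break → 8 h 15 min
Sat: 10:24–19:47 = 9 h 23 min; less 30 min break → 8 h 53 min
Total worked: 42 h 43 min = 42.72 h.
Threshold 40 h → overtime 2 h 43 min, regular 40 h 0 min.

Regular 40.00 hours, overtime 2.72 hours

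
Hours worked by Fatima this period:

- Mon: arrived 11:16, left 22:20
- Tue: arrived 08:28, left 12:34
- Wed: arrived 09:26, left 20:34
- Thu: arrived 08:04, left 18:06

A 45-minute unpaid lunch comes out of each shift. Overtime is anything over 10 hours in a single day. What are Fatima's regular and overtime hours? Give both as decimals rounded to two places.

Mon: 11:16–22:20 = 11 h 4 min; less 45 min break → 10 h 19 min
Tue: 08:28–12:34 = 4 h 6 min; less 45 min break → 3 h 21 min
Wed: 09:26–20:34 = 11 h 8 min; less 45 min break → 10 h 23 min
Thu: 08:04–18:06 = 10 h 2 min; less 45 min break → 9 h 17 min
Mon reg 10 h 0 min / OT 0 h 19 min; Tue reg 3 h 21 min / OT 0 h 0 min; Wed reg 10 h 0 min / OT 0 h 23 min; Thu reg 9 h 17 min / OT 0 h 0 min.
Totals: regular 32 h 38 min, overtime 0 h 42 min.

Regular 32.63 hours, overtime 0.70 hours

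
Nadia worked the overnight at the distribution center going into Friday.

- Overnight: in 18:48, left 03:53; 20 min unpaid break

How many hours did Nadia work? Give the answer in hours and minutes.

Overnight: 18:48 → midnight = 5 h 12 min; midnight → 03:53 = 3 h 53 min; span 9 h 5 min; less 20 min break → 8 h 45 min

8 h 45 min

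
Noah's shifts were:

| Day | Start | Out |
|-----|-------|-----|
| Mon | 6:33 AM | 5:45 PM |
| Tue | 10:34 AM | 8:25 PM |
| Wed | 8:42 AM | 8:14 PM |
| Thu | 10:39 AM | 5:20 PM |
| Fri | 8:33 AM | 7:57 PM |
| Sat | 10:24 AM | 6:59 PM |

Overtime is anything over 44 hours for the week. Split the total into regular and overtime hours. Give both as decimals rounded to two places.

Mon: 6:33 AM–5:45 PM = 11 h 12 min
Tue: 10:34 AM–8:25 PM = 9 h 51 min
Wed: 8:42 AM–8:14 PM = 11 h 32 min
Thu: 10:39 AM–5:20 PM = 6 h 41 min
Fri: 8:33 AM–7:57 PM = 11 h 24 min
Sat: 10:24 AM–6:59 PM = 8 h 35 min
Total worked: 59 h 15 min = 59.25 h.
Threshold 44 h → overtime 15 h 15 min, regular 44 h 0 min.

Regular 44.00 hours, overtime 15.25 hours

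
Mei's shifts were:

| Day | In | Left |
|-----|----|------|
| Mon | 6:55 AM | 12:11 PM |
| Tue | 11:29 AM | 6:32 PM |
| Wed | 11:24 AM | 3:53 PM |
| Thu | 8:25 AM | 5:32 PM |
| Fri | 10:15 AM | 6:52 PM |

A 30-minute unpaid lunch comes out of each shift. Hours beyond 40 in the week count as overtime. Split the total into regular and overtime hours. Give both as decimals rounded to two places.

Regular 32.03 hours, overtime 0.00 hours

Mon: 6:55 AM–12:11 PM = 5 h 16 min; less 30 min break → 4 h 46 min
Tue: 11:29 AM–6:32 PM = 7 h 3 min; less 30 min break → 6 h 33 min
Wed: 11:24 AM–3:53 PM = 4 h 29 min; less 30 min break → 3 h 59 min
Thu: 8:25 AM–5:32 PM = 9 h 7 min; less 30 min break → 8 h 37 min
Fri: 10:15 AM–6:52 PM = 8 h 37 min; less 30 min break → 8 h 7 min
Total worked: 32 h 2 min = 32.03 h.
Threshold 40 h → overtime 0 h 0 min, regular 32 h 2 min.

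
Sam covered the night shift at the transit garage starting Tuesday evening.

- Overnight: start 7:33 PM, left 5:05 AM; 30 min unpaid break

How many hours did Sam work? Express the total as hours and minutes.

Overnight: 7:33 PM → midnight = 4 h 27 min; midnight → 5:05 AM = 5 h 5 min; span 9 h 32 min; less 30 min break → 9 h 2 min

9 h 2 min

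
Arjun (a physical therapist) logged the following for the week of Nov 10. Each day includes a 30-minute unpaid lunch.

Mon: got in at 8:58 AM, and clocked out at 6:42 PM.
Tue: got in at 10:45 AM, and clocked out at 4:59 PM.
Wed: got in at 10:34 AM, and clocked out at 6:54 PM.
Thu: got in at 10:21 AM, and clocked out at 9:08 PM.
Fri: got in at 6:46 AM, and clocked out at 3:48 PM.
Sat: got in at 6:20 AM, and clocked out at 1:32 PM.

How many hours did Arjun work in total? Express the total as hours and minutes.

48 h 19 min

Mon: 8:58 AM–6:42 PM = 9 h 44 min; less 30 min break → 9 h 14 min
Tue: 10:45 AM–4:59 PM = 6 h 14 min; less 30 min break → 5 h 44 min
Wed: 10:34 AM–6:54 PM = 8 h 20 min; less 30 min break → 7 h 50 min
Thu: 10:21 AM–9:08 PM = 10 h 47 min; less 30 min break → 10 h 17 min
Fri: 6:46 AM–3:48 PM = 9 h 2 min; less 30 min break → 8 h 32 min
Sat: 6:20 AM–1:32 PM = 7 h 12 min; less 30 min break → 6 h 42 min
Total: 9 h 14 min + 5 h 44 min + 7 h 50 min + 10 h 17 min + 8 h 32 min + 6 h 42 min = 48 h 19 min.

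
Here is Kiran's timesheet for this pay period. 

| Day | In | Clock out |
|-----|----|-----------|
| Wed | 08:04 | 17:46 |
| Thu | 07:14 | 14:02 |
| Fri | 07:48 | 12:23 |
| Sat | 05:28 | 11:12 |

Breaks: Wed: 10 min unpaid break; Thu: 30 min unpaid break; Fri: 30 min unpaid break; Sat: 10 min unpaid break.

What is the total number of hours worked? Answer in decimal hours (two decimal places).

Wed: 08:04–17:46 = 9 h 42 min; less 10 min break → 9 h 32 min
Thu: 07:14–14:02 = 6 h 48 min; less 30 min break → 6 h 18 min
Fri: 07:48–12:23 = 4 h 35 min; less 30 min break → 4 h 5 min
Sat: 05:28–11:12 = 5 h 44 min; less 10 min break → 5 h 34 min
Total: 9 h 32 min + 6 h 18 min + 4 h 5 min + 5 h 34 min = 25 h 29 min.

25.48 hours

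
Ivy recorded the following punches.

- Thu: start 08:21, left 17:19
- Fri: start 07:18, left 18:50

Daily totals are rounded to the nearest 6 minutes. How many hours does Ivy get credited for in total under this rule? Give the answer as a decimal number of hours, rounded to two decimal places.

Thu: 08:21–17:19 = 8 h 58 min → rounds to 9 h 0 min
Fri: 07:18–18:50 = 11 h 32 min → rounds to 11 h 30 min
Total credited: 20 h 30 min.

20.50 hours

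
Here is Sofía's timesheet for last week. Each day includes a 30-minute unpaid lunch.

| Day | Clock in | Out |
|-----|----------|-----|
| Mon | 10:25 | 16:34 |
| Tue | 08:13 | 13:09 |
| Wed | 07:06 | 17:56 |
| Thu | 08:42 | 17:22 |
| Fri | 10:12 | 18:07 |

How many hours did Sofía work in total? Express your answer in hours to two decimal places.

36.00 hours

Mon: 10:25–16:34 = 6 h 9 min; less 30 min break → 5 h 39 min
Tue: 08:13–13:09 = 4 h 56 min; less 30 min break → 4 h 26 min
Wed: 07:06–17:56 = 10 h 50 min; less 30 min break → 10 h 20 min
Thu: 08:42–17:22 = 8 h 40 min; less 30 min break → 8 h 10 min
Fri: 10:12–18:07 = 7 h 55 min; less 30 min break → 7 h 25 min
Total: 5 h 39 min + 4 h 26 min + 10 h 20 min + 8 h 10 min + 7 h 25 min = 36 h 0 min.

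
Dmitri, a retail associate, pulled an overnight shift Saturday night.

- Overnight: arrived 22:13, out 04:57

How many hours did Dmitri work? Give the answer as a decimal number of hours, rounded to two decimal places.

Overnight: 22:13 → midnight = 1 h 47 min; midnight → 04:57 = 4 h 57 min; span 6 h 44 min

6.73 hours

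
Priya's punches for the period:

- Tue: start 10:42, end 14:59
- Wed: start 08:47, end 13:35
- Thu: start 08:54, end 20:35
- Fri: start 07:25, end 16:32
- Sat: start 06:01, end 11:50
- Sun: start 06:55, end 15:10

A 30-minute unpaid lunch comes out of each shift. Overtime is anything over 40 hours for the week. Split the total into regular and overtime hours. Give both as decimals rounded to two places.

Regular 40.00 hours, overtime 0.95 hours

Tue: 10:42–14:59 = 4 h 17 min; less 30 min break → 3 h 47 min
Wed: 08:47–13:35 = 4 h 48 min; less 30 min break → 4 h 18 min
Thu: 08:54–20:35 = 11 h 41 min; less 30 min break → 11 h 11 min
Fri: 07:25–16:32 = 9 h 7 min; less 30 min break → 8 h 37 min
Sat: 06:01–11:50 = 5 h 49 min; less 30 min break → 5 h 19 min
Sun: 06:55–15:10 = 8 h 15 min; less 30 min break → 7 h 45 min
Total worked: 40 h 57 min = 40.95 h.
Threshold 40 h → overtime 0 h 57 min, regular 40 h 0 min.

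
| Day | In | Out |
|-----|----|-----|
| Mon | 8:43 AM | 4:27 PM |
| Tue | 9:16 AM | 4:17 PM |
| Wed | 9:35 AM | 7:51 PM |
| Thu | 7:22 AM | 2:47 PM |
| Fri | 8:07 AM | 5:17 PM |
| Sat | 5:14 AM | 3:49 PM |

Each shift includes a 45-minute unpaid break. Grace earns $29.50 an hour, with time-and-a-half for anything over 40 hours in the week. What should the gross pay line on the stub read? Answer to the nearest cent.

Mon: 8:43 AM–4:27 PM = 7 h 44 min; less 45 min break → 6 h 59 min
Tue: 9:16 AM–4:17 PM = 7 h 1 min; less 45 min break → 6 h 16 min
Wed: 9:35 AM–7:51 PM = 10 h 16 min; less 45 min break → 9 h 31 min
Thu: 7:22 AM–2:47 PM = 7 h 25 min; less 45 min break → 6 h 40 min
Fri: 8:07 AM–5:17 PM = 9 h 10 min; less 45 min break → 8 h 25 min
Sat: 5:14 AM–3:49 PM = 10 h 35 min; less 45 min break → 9 h 50 min
Total worked: 47 h 41 min = 2861 min.
Regular 40 h 0 min = 2400 min at $29.50/h; overtime 7 h 41 min = 461 min at $44.25/h.
Pay = (2400 × $29.50 + 461 × $44.25) ÷ 60 = $1519.99.

$1519.99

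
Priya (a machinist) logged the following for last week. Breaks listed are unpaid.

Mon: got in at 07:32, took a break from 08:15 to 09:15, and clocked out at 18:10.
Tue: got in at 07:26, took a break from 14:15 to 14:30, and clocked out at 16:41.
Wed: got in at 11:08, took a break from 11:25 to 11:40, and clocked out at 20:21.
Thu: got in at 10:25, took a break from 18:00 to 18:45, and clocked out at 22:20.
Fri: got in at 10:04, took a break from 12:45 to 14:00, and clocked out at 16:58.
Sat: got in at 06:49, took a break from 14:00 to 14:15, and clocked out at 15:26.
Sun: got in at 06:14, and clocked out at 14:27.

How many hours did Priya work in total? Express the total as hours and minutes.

61 h 0 min

Mon: 07:32–18:10 = 10 h 38 min; less 60 min break → 9 h 38 min
Tue: 07:26–16:41 = 9 h 15 min; less 15 min break → 9 h 0 min
Wed: 11:08–20:21 = 9 h 13 min; less 15 min break → 8 h 58 min
Thu: 10:25–22:20 = 11 h 55 min; less 45 min break → 11 h 10 min
Fri: 10:04–16:58 = 6 h 54 min; less 75 min break → 5 h 39 min
Sat: 06:49–15:26 = 8 h 37 min; less 15 min break → 8 h 22 min
Sun: 06:14–14:27 = 8 h 13 min
Total: 9 h 38 min + 9 h 0 min + 8 h 58 min + 11 h 10 min + 5 h 39 min + 8 h 22 min + 8 h 13 min = 61 h 0 min.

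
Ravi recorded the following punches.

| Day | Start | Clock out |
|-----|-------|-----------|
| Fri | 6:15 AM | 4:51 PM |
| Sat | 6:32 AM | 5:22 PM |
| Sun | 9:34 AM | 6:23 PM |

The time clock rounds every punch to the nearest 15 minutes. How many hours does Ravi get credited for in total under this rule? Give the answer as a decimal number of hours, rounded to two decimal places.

Fri: in 6:15 AM→6:15 AM, out 4:51 PM→4:45 PM; 10 h 30 min
Sat: in 6:32 AM→6:30 AM, out 5:22 PM→5:15 PM; 10 h 45 min
Sun: in 9:34 AM→9:30 AM, out 6:23 PM→6:30 PM; 9 h 0 min
Total credited: 30 h 15 min.

30.25 hours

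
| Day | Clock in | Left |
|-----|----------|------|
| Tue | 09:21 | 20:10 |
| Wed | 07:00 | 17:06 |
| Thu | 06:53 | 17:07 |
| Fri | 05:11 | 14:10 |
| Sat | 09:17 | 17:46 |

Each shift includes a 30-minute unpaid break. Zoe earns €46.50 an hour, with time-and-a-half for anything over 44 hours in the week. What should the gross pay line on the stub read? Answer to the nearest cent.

Tue: 09:21–20:10 = 10 h 49 min; less 30 min break → 10 h 19 min
Wed: 07:00–17:06 = 10 h 6 min; less 30 min break → 9 h 36 min
Thu: 06:53–17:07 = 10 h 14 min; less 30 min break → 9 h 44 min
Fri: 05:11–14:10 = 8 h 59 min; less 30 min break → 8 h 29 min
Sat: 09:17–17:46 = 8 h 29 min; less 30 min break → 7 h 59 min
Total worked: 46 h 7 min = 2767 min.
Regular 44 h 0 min = 2640 min at €46.50/h; overtime 2 h 7 min = 127 min at €69.75/h.
Pay = (2640 × €46.50 + 127 × €69.75) ÷ 60 = €2193.64.

€2193.64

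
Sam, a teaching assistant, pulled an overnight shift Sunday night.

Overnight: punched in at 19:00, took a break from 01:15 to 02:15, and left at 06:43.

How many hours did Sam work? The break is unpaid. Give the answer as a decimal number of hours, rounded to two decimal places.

10.72 hours

Overnight: 19:00 → midnight = 5 h 0 min; midnight → 06:43 = 6 h 43 min; span 11 h 43 min; less 60 min break → 10 h 43 min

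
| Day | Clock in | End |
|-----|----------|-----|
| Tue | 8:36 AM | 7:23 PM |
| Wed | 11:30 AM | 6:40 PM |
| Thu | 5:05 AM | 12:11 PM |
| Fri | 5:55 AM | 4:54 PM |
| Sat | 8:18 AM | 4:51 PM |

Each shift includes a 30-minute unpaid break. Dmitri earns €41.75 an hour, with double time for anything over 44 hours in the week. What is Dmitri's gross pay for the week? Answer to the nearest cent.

Tue: 8:36 AM–7:23 PM = 10 h 47 min; less 30 min break → 10 h 17 min
Wed: 11:30 AM–6:40 PM = 7 h 10 min; less 30 min break → 6 h 40 min
Thu: 5:05 AM–12:11 PM = 7 h 6 min; less 30 min break → 6 h 36 min
Fri: 5:55 AM–4:54 PM = 10 h 59 min; less 30 min break → 10 h 29 min
Sat: 8:18 AM–4:51 PM = 8 h 33 min; less 30 min break → 8 h 3 min
Total worked: 42 h 5 min = 2525 min.
Regular 42 h 5 min = 2525 min at €41.75/h; overtime 0 h 0 min = 0 min at €83.50/h.
Pay = (2525 × €41.75 + 0 × €83.50) ÷ 60 = €1756.98.

€1756.98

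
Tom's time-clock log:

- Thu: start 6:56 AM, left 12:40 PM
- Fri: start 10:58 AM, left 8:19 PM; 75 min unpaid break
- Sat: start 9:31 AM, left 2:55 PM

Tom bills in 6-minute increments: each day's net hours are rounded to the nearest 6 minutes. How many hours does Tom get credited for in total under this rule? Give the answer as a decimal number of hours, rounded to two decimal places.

19.20 hours

Thu: 6:56 AM–12:40 PM = 5 h 44 min → rounds to 5 h 42 min
Fri: 10:58 AM–8:19 PM = 9 h 21 min − 75 min = 8 h 6 min → rounds to 8 h 6 min
Sat: 9:31 AM–2:55 PM = 5 h 24 min → rounds to 5 h 24 min
Total credited: 19 h 12 min.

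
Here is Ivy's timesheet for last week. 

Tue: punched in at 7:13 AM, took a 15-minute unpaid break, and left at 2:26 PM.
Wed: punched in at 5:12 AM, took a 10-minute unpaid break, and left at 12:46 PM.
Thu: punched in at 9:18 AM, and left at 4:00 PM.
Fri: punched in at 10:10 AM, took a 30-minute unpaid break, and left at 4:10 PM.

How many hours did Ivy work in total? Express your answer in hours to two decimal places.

Tue: 7:13 AM–2:26 PM = 7 h 13 min; less 15 min break → 6 h 58 min
Wed: 5:12 AM–12:46 PM = 7 h 34 min; less 10 min break → 7 h 24 min
Thu: 9:18 AM–4:00 PM = 6 h 42 min
Fri: 10:10 AM–4:10 PM = 6 h 0 min; less 30 min break → 5 h 30 min
Total: 6 h 58 min + 7 h 24 min + 6 h 42 min + 5 h 30 min = 26 h 34 min.

26.57 hours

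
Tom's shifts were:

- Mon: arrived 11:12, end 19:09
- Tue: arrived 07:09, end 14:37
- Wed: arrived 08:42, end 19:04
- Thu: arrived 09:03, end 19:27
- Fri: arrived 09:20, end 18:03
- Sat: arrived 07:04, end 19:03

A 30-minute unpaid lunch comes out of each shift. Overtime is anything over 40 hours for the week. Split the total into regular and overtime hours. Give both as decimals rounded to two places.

Mon: 11:12–19:09 = 7 h 57 min; less 30 min break → 7 h 27 min
Tue: 07:09–14:37 = 7 h 28 min; less 30 min break → 6 h 58 min
Wed: 08:42–19:04 = 10 h 22 min; less 30 min break → 9 h 52 min
Thu: 09:03–19:27 = 10 h 24 min; less 30 min break → 9 h 54 min
Fri: 09:20–18:03 = 8 h 43 min; less 30 min break → 8 h 13 min
Sat: 07:04–19:03 = 11 h 59 min; less 30 min break → 11 h 29 min
Total worked: 53 h 53 min = 53.88 h.
Threshold 40 h → overtime 13 h 53 min, regular 40 h 0 min.

Regular 40.00 hours, overtime 13.88 hours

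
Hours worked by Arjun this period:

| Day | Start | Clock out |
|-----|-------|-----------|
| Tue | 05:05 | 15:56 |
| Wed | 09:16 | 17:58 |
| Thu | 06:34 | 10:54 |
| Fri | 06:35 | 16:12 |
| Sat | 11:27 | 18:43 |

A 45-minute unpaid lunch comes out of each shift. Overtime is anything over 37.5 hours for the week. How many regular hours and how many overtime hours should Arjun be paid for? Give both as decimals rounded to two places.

Tue: 05:05–15:56 = 10 h 51 min; less 45 min break → 10 h 6 min
Wed: 09:16–17:58 = 8 h 42 min; less 45 min break → 7 h 57 min
Thu: 06:34–10:54 = 4 h 20 min; less 45 min break → 3 h 35 min
Fri: 06:35–16:12 = 9 h 37 min; less 45 min break → 8 h 52 min
Sat: 11:27–18:43 = 7 h 16 min; less 45 min break → 6 h 31 min
Total worked: 37 h 1 min = 37.02 h.
Threshold 37.5 h → overtime 0 h 0 min, regular 37 h 1 min.

Regular 37.02 hours, overtime 0.00 hours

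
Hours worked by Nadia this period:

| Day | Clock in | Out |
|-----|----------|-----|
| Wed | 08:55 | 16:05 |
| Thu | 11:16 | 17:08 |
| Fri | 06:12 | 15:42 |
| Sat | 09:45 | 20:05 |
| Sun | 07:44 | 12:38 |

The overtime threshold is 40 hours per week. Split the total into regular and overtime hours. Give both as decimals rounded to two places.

Wed: 08:55–16:05 = 7 h 10 min
Thu: 11:16–17:08 = 5 h 52 min
Fri: 06:12–15:42 = 9 h 30 min
Sat: 09:45–20:05 = 10 h 20 min
Sun: 07:44–12:38 = 4 h 54 min
Total worked: 37 h 46 min = 37.77 h.
Threshold 40 h → overtime 0 h 0 min, regular 37 h 46 min.

Regular 37.77 hours, overtime 0.00 hours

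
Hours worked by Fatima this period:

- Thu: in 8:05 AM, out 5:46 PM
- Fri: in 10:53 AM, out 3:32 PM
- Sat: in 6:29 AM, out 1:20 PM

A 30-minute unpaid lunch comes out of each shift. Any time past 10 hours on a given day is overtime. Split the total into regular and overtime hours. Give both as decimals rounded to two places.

Thu: 8:05 AM–5:46 PM = 9 h 41 min; less 30 min break → 9 h 11 min
Fri: 10:53 AM–3:32 PM = 4 h 39 min; less 30 min break → 4 h 9 min
Sat: 6:29 AM–1:20 PM = 6 h 51 min; less 30 min break → 6 h 21 min
Thu reg 9 h 11 min / OT 0 h 0 min; Fri reg 4 h 9 min / OT 0 h 0 min; Sat reg 6 h 21 min / OT 0 h 0 min.
Totals: regular 19 h 41 min, overtime 0 h 0 min.

Regular 19.68 hours, overtime 0.00 hours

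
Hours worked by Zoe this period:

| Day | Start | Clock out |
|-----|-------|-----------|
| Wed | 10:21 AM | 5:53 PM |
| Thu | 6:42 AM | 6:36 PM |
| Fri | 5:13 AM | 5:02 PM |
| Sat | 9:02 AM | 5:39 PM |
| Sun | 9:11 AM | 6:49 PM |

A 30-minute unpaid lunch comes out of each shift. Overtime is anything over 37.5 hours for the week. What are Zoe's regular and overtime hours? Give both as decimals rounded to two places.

Regular 37.50 hours, overtime 9.50 hours

Wed: 10:21 AM–5:53 PM = 7 h 32 min; less 30 min break → 7 h 2 min
Thu: 6:42 AM–6:36 PM = 11 h 54 min; less 30 min break → 11 h 24 min
Fri: 5:13 AM–5:02 PM = 11 h 49 min; less 30 min break → 11 h 19 min
Sat: 9:02 AM–5:39 PM = 8 h 37 min; less 30 min break → 8 h 7 min
Sun: 9:11 AM–6:49 PM = 9 h 38 min; less 30 min break → 9 h 8 min
Total worked: 47 h 0 min = 47.00 h.
Threshold 37.5 h → overtime 9 h 30 min, regular 37 h 30 min.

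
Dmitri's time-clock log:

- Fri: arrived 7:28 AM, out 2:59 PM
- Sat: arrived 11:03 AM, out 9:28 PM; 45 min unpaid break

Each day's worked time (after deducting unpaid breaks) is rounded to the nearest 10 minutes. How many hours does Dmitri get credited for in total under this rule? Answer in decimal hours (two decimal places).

17.17 hours

Fri: 7:28 AM–2:59 PM = 7 h 31 min → rounds to 7 h 30 min
Sat: 11:03 AM–9:28 PM = 10 h 25 min − 45 min = 9 h 40 min → rounds to 9 h 40 min
Total credited: 17 h 10 min.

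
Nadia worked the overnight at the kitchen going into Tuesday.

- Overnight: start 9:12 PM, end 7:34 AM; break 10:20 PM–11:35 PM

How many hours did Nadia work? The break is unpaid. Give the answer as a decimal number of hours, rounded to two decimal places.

9.12 hours

Overnight: 9:12 PM → midnight = 2 h 48 min; midnight → 7:34 AM = 7 h 34 min; span 10 h 22 min; less 75 min break → 9 h 7 min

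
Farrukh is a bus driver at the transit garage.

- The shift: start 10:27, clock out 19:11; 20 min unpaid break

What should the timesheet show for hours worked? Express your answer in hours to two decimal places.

8.40 hours

The shift: 10:27–19:11 = 8 h 44 min; less 20 min break → 8 h 24 min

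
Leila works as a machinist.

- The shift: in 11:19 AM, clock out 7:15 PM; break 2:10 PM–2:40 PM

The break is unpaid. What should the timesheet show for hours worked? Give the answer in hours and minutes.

The shift: 11:19 AM–7:15 PM = 7 h 56 min; less 30 min break → 7 h 26 min

7 h 26 min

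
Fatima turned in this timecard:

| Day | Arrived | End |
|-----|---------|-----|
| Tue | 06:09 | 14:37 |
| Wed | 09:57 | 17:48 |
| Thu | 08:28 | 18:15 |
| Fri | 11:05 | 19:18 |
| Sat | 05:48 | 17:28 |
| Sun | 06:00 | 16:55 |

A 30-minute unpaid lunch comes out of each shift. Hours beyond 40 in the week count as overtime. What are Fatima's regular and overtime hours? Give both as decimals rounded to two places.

Regular 40.00 hours, overtime 13.90 hours

Tue: 06:09–14:37 = 8 h 28 min; less 30 min break → 7 h 58 min
Wed: 09:57–17:48 = 7 h 51 min; less 30 min break → 7 h 21 min
Thu: 08:28–18:15 = 9 h 47 min; less 30 min break → 9 h 17 min
Fri: 11:05–19:18 = 8 h 13 min; less 30 min break → 7 h 43 min
Sat: 05:48–17:28 = 11 h 40 min; less 30 min break → 11 h 10 min
Sun: 06:00–16:55 = 10 h 55 min; less 30 min break → 10 h 25 min
Total worked: 53 h 54 min = 53.90 h.
Threshold 40 h → overtime 13 h 54 min, regular 40 h 0 min.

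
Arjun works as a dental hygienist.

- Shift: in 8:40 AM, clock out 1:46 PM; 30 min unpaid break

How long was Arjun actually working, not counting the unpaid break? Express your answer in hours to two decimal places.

4.60 hours

Shift: 8:40 AM–1:46 PM = 5 h 6 min; less 30 min break → 4 h 36 min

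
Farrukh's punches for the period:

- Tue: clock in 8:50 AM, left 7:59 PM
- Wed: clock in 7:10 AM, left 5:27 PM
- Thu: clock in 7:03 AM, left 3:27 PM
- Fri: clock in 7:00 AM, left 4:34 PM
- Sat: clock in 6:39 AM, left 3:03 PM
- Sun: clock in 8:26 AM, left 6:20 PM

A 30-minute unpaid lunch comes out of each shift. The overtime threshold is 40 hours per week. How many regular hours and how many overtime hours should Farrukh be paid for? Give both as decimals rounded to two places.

Tue: 8:50 AM–7:59 PM = 11 h 9 min; less 30 min break → 10 h 39 min
Wed: 7:10 AM–5:27 PM = 10 h 17 min; less 30 min break → 9 h 47 min
Thu: 7:03 AM–3:27 PM = 8 h 24 min; less 30 min break → 7 h 54 min
Fri: 7:00 AM–4:34 PM = 9 h 34 min; less 30 min break → 9 h 4 min
Sat: 6:39 AM–3:03 PM = 8 h 24 min; less 30 min break → 7 h 54 min
Sun: 8:26 AM–6:20 PM = 9 h 54 min; less 30 min break → 9 h 24 min
Total worked: 54 h 42 min = 54.70 h.
Threshold 40 h → overtime 14 h 42 min, regular 40 h 0 min.

Regular 40.00 hours, overtime 14.70 hours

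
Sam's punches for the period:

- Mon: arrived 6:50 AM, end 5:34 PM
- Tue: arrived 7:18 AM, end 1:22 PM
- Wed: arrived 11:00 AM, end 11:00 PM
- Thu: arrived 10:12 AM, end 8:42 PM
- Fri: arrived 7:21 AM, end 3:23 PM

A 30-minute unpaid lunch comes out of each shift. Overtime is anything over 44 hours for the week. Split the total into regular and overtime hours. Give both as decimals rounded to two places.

Mon: 6:50 AM–5:34 PM = 10 h 44 min; less 30 min break → 10 h 14 min
Tue: 7:18 AM–1:22 PM = 6 h 4 min; less 30 min break → 5 h 34 min
Wed: 11:00 AM–11:00 PM = 12 h 0 min; less 30 min break → 11 h 30 min
Thu: 10:12 AM–8:42 PM = 10 h 30 min; less 30 min break → 10 h 0 min
Fri: 7:21 AM–3:23 PM = 8 h 2 min; less 30 min break → 7 h 32 min
Total worked: 44 h 50 min = 44.83 h.
Threshold 44 h → overtime 0 h 50 min, regular 44 h 0 min.

Regular 44.00 hours, overtime 0.83 hours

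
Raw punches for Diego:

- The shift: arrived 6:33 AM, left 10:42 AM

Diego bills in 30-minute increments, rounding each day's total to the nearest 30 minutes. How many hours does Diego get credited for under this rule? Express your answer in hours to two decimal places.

4.00 hours

The shift: 6:33 AM–10:42 AM = 4 h 9 min → rounds to 4 h 0 min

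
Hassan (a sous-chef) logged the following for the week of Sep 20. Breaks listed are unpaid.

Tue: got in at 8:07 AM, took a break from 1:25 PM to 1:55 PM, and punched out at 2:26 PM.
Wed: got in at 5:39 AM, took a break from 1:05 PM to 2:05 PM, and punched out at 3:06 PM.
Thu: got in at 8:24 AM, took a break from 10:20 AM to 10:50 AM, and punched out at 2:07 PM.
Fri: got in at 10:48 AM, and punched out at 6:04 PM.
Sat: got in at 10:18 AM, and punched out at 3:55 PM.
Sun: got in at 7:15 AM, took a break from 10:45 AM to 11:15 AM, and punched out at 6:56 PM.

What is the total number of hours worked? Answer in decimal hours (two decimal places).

43.55 hours

Tue: 8:07 AM–2:26 PM = 6 h 19 min; less 30 min break → 5 h 49 min
Wed: 5:39 AM–3:06 PM = 9 h 27 min; less 60 min break → 8 h 27 min
Thu: 8:24 AM–2:07 PM = 5 h 43 min; less 30 min break → 5 h 13 min
Fri: 10:48 AM–6:04 PM = 7 h 16 min
Sat: 10:18 AM–3:55 PM = 5 h 37 min
Sun: 7:15 AM–6:56 PM = 11 h 41 min; less 30 min break → 11 h 11 min
Total: 5 h 49 min + 8 h 27 min + 5 h 13 min + 7 h 16 min + 5 h 37 min + 11 h 11 min = 43 h 33 min.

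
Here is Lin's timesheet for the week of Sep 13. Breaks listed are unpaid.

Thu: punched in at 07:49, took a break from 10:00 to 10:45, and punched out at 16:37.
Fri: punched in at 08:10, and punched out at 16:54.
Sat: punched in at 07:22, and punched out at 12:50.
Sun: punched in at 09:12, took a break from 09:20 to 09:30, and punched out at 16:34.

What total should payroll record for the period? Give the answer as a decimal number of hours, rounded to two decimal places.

Thu: 07:49–16:37 = 8 h 48 min; less 45 min break → 8 h 3 min
Fri: 08:10–16:54 = 8 h 44 min
Sat: 07:22–12:50 = 5 h 28 min
Sun: 09:12–16:34 = 7 h 22 min; less 10 min break → 7 h 12 min
Total: 8 h 3 min + 8 h 44 min + 5 h 28 min + 7 h 12 min = 29 h 27 min.

29.45 hours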